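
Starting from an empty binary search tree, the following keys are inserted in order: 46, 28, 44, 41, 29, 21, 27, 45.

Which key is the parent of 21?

Resulting structure (node: left, right):
  46: L=28, R=–
  28: L=21, R=44
  44: L=41, R=45
  41: L=29, R=–
  29: L=–, R=–
  21: L=–, R=27
  27: L=–, R=–
  45: L=–, R=–

28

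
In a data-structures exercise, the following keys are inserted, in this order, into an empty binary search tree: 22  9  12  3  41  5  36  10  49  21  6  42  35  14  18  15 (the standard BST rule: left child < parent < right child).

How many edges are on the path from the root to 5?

3

Insert 22: tree is empty, so 22 becomes the root.
Insert 9: 9 < 22 → go left. Place as left child of 22.
Insert 12: 12 < 22 → go left; 12 > 9 → go right. Place as right child of 9.
Insert 3: 3 < 22 → go left; 3 < 9 → go left. Place as left child of 9.
Insert 41: 41 > 22 → go right. Place as right child of 22.
Insert 5: 5 < 22 → go left; 5 < 9 → go left; 5 > 3 → go right. Place as right child of 3.
Insert 36: 36 > 22 → go right; 36 < 41 → go left. Place as left child of 41.
Insert 10: 10 < 22 → go left; 10 > 9 → go right; 10 < 12 → go left. Place as left child of 12.
Insert 49: 49 > 22 → go right; 49 > 41 → go right. Place as right child of 41.
Insert 21: 21 < 22 → go left; 21 > 9 → go right; 21 > 12 → go right. Place as right child of 12.
Insert 6: 6 < 22 → go left; 6 < 9 → go left; 6 > 3 → go right; 6 > 5 → go right. Place as right child of 5.
Insert 42: 42 > 22 → go right; 42 > 41 → go right; 42 < 49 → go left. Place as left child of 49.
Insert 35: 35 > 22 → go right; 35 < 41 → go left; 35 < 36 → go left. Place as left child of 36.
Insert 14: 14 < 22 → go left; 14 > 9 → go right; 14 > 12 → go right; 14 < 21 → go left. Place as left child of 21.
Insert 18: 18 < 22 → go left; 18 > 9 → go right; 18 > 12 → go right; 18 < 21 → go left; 18 > 14 → go right. Place as right child of 14.
Insert 15: 15 < 22 → go left; 15 > 9 → go right; 15 > 12 → go right; 15 < 21 → go left; 15 > 14 → go right; 15 < 18 → go left. Place as left child of 18.

Path to 5: 22 → 9 → 3 → 5, which is 3 edges.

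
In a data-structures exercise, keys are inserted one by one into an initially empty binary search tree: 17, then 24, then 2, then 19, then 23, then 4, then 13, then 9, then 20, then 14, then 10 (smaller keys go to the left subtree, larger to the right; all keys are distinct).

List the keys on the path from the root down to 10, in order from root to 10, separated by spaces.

17 2 4 13 9 10

Resulting structure (node: left, right):
  17: L=2, R=24
  24: L=19, R=–
  2: L=–, R=4
  19: L=–, R=23
  23: L=20, R=–
  4: L=–, R=13
  13: L=9, R=14
  9: L=–, R=10
  20: L=–, R=–
  14: L=–, R=–
  10: L=–, R=–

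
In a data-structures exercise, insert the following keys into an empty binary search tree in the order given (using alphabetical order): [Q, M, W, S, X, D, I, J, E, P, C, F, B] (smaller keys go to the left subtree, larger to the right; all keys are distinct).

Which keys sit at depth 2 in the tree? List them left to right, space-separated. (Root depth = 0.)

Q: root
M: left child of Q (depth 1)
W: right child of Q (depth 1)
S: left child of W (depth 2)
X: right child of W (depth 2)
D: left child of M (depth 2)
I: right child of D (depth 3)
J: right child of I (depth 4)
E: left child of I (depth 4)
P: right child of M (depth 2)
C: left child of D (depth 3)
F: right child of E (depth 5)
B: left child of C (depth 4)

D P S X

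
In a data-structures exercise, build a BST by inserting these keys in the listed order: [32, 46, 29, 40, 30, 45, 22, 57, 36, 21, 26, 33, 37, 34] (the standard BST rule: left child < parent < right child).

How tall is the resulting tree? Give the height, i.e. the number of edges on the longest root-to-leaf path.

5

Insert 32: tree is empty, so 32 becomes the root.
Insert 46: 46 > 32 → go right. Place as right child of 32.
Insert 29: 29 < 32 → go left. Place as left child of 32.
Insert 40: 40 > 32 → go right; 40 < 46 → go left. Place as left child of 46.
Insert 30: 30 < 32 → go left; 30 > 29 → go right. Place as right child of 29.
Insert 45: 45 > 32 → go right; 45 < 46 → go left; 45 > 40 → go right. Place as right child of 40.
Insert 22: 22 < 32 → go left; 22 < 29 → go left. Place as left child of 29.
Insert 57: 57 > 32 → go right; 57 > 46 → go right. Place as right child of 46.
Insert 36: 36 > 32 → go right; 36 < 46 → go left; 36 < 40 → go left. Place as left child of 40.
Insert 21: 21 < 32 → go left; 21 < 29 → go left; 21 < 22 → go left. Place as left child of 22.
Insert 26: 26 < 32 → go left; 26 < 29 → go left; 26 > 22 → go right. Place as right child of 22.
Insert 33: 33 > 32 → go right; 33 < 46 → go left; 33 < 40 → go left; 33 < 36 → go left. Place as left child of 36.
Insert 37: 37 > 32 → go right; 37 < 46 → go left; 37 < 40 → go left; 37 > 36 → go right. Place as right child of 36.
Insert 34: 34 > 32 → go right; 34 < 46 → go left; 34 < 40 → go left; 34 < 36 → go left; 34 > 33 → go right. Place as right child of 33.

The deepest node is 34 at depth 5.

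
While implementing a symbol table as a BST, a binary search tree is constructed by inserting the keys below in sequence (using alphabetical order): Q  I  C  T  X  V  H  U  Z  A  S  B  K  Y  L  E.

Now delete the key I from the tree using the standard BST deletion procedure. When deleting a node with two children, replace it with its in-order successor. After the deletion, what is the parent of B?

A

Insert Q: tree is empty, so Q becomes the root.
Insert I: I < Q → go left. Place as left child of Q.
Insert C: C < Q → go left; C < I → go left. Place as left child of I.
Insert T: T > Q → go right. Place as right child of Q.
Insert X: X > Q → go right; X > T → go right. Place as right child of T.
Insert V: V > Q → go right; V > T → go right; V < X → go left. Place as left child of X.
Insert H: H < Q → go left; H < I → go left; H > C → go right. Place as right child of C.
Insert U: U > Q → go right; U > T → go right; U < X → go left; U < V → go left. Place as left child of V.
Insert Z: Z > Q → go right; Z > T → go right; Z > X → go right. Place as right child of X.
Insert A: A < Q → go left; A < I → go left; A < C → go left. Place as left child of C.
Insert S: S > Q → go right; S < T → go left. Place as left child of T.
Insert B: B < Q → go left; B < I → go left; B < C → go left; B > A → go right. Place as right child of A.
Insert K: K < Q → go left; K > I → go right. Place as right child of I.
Insert Y: Y > Q → go right; Y > T → go right; Y > X → go right; Y < Z → go left. Place as left child of Z.
Insert L: L < Q → go left; L > I → go right; L > K → go right. Place as right child of K.
Insert E: E < Q → go left; E < I → go left; E > C → go right; E < H → go left. Place as left child of H.

Delete I (two children — replace with in-order successor).
After deletion, B's parent is A.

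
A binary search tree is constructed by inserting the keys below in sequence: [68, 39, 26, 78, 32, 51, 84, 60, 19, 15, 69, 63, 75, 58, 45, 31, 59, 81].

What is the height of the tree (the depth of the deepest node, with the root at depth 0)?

68: root
39: left child of 68 (depth 1)
26: left child of 39 (depth 2)
78: right child of 68 (depth 1)
32: right child of 26 (depth 3)
51: right child of 39 (depth 2)
84: right child of 78 (depth 2)
60: right child of 51 (depth 3)
19: left child of 26 (depth 3)
15: left child of 19 (depth 4)
69: left child of 78 (depth 2)
63: right child of 60 (depth 4)
75: right child of 69 (depth 3)
58: left child of 60 (depth 4)
45: left child of 51 (depth 3)
31: left child of 32 (depth 4)
59: right child of 58 (depth 5)
81: left child of 84 (depth 3)

The deepest node is 59 at depth 5.

5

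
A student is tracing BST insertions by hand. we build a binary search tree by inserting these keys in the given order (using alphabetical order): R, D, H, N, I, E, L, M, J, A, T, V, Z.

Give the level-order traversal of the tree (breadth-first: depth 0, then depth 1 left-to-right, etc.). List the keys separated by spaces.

R D T A H V E N Z I L J M

R: root
D: left child of R (depth 1)
H: right child of D (depth 2)
N: right child of H (depth 3)
I: left child of N (depth 4)
E: left child of H (depth 3)
L: right child of I (depth 5)
M: right child of L (depth 6)
J: left child of L (depth 6)
A: left child of D (depth 2)
T: right child of R (depth 1)
V: right child of T (depth 2)
Z: right child of V (depth 3)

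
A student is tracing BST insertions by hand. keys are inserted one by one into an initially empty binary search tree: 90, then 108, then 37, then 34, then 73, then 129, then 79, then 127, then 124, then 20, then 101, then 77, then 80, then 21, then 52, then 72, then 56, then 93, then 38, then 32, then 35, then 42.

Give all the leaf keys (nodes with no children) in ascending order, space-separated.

Resulting structure (node: left, right):
  90: L=37, R=108
  108: L=101, R=129
  37: L=34, R=73
  34: L=20, R=35
  73: L=52, R=79
  129: L=127, R=–
  79: L=77, R=80
  127: L=124, R=–
  124: L=–, R=–
  20: L=–, R=21
  101: L=93, R=–
  77: L=–, R=–
  80: L=–, R=–
  21: L=–, R=32
  52: L=38, R=72
  72: L=56, R=–
  56: L=–, R=–
  93: L=–, R=–
  38: L=–, R=42
  32: L=–, R=–
  35: L=–, R=–
  42: L=–, R=–

32 35 42 56 77 80 93 124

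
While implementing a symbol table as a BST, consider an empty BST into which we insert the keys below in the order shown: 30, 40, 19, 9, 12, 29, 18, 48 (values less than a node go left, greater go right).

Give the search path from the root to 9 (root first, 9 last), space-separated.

30 19 9

30: root
40: right child of 30 (depth 1)
19: left child of 30 (depth 1)
9: left child of 19 (depth 2)
12: right child of 9 (depth 3)
29: right child of 19 (depth 2)
18: right child of 12 (depth 4)
48: right child of 40 (depth 2)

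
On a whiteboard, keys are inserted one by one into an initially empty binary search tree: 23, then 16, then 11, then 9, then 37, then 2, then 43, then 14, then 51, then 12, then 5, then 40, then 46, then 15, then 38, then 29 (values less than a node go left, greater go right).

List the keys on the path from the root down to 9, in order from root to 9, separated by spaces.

23 16 11 9

23: root
16: left child of 23 (depth 1)
11: left child of 16 (depth 2)
9: left child of 11 (depth 3)
37: right child of 23 (depth 1)
2: left child of 9 (depth 4)
43: right child of 37 (depth 2)
14: right child of 11 (depth 3)
51: right child of 43 (depth 3)
12: left child of 14 (depth 4)
5: right child of 2 (depth 5)
40: left child of 43 (depth 3)
46: left child of 51 (depth 4)
15: right child of 14 (depth 4)
38: left child of 40 (depth 4)
29: left child of 37 (depth 2)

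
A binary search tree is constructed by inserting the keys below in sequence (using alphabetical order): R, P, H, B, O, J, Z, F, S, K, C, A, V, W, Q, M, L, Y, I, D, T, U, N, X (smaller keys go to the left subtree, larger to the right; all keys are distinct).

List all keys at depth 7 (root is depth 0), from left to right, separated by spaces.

L N

R: root
P: left child of R (depth 1)
H: left child of P (depth 2)
B: left child of H (depth 3)
O: right child of H (depth 3)
J: left child of O (depth 4)
Z: right child of R (depth 1)
F: right child of B (depth 4)
S: left child of Z (depth 2)
K: right child of J (depth 5)
C: left child of F (depth 5)
A: left child of B (depth 4)
V: right child of S (depth 3)
W: right child of V (depth 4)
Q: right child of P (depth 2)
M: right child of K (depth 6)
L: left child of M (depth 7)
Y: right child of W (depth 5)
I: left child of J (depth 5)
D: right child of C (depth 6)
T: left child of V (depth 4)
U: right child of T (depth 5)
N: right child of M (depth 7)
X: left child of Y (depth 6)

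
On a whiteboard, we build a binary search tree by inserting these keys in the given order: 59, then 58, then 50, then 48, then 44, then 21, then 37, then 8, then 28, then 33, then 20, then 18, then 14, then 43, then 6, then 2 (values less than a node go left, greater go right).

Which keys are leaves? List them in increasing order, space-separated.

2 14 33 43

59: root
58: left child of 59 (depth 1)
50: left child of 58 (depth 2)
48: left child of 50 (depth 3)
44: left child of 48 (depth 4)
21: left child of 44 (depth 5)
37: right child of 21 (depth 6)
8: left child of 21 (depth 6)
28: left child of 37 (depth 7)
33: right child of 28 (depth 8)
20: right child of 8 (depth 7)
18: left child of 20 (depth 8)
14: left child of 18 (depth 9)
43: right child of 37 (depth 7)
6: left child of 8 (depth 7)
2: left child of 6 (depth 8)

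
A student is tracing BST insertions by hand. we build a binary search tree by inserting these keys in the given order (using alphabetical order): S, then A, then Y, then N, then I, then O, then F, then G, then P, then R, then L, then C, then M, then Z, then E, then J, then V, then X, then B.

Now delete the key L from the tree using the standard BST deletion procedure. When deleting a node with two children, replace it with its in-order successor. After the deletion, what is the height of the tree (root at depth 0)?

6

Insert S: tree is empty, so S becomes the root.
Insert A: A < S → go left. Place as left child of S.
Insert Y: Y > S → go right. Place as right child of S.
Insert N: N < S → go left; N > A → go right. Place as right child of A.
Insert I: I < S → go left; I > A → go right; I < N → go left. Place as left child of N.
Insert O: O < S → go left; O > A → go right; O > N → go right. Place as right child of N.
Insert F: F < S → go left; F > A → go right; F < N → go left; F < I → go left. Place as left child of I.
Insert G: G < S → go left; G > A → go right; G < N → go left; G < I → go left; G > F → go right. Place as right child of F.
Insert P: P < S → go left; P > A → go right; P > N → go right; P > O → go right. Place as right child of O.
Insert R: R < S → go left; R > A → go right; R > N → go right; R > O → go right; R > P → go right. Place as right child of P.
Insert L: L < S → go left; L > A → go right; L < N → go left; L > I → go right. Place as right child of I.
Insert C: C < S → go left; C > A → go right; C < N → go left; C < I → go left; C < F → go left. Place as left child of F.
Insert M: M < S → go left; M > A → go right; M < N → go left; M > I → go right; M > L → go right. Place as right child of L.
Insert Z: Z > S → go right; Z > Y → go right. Place as right child of Y.
Insert E: E < S → go left; E > A → go right; E < N → go left; E < I → go left; E < F → go left; E > C → go right. Place as right child of C.
Insert J: J < S → go left; J > A → go right; J < N → go left; J > I → go right; J < L → go left. Place as left child of L.
Insert V: V > S → go right; V < Y → go left. Place as left child of Y.
Insert X: X > S → go right; X < Y → go left; X > V → go right. Place as right child of V.
Insert B: B < S → go left; B > A → go right; B < N → go left; B < I → go left; B < F → go left; B < C → go left. Place as left child of C.

Delete L (two children — replace with in-order successor).
After deletion, deepest node is E at depth 6.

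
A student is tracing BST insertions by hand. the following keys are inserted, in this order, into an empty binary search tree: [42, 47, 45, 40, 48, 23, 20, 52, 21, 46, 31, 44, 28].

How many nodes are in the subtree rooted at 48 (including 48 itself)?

2

Insert 42: tree is empty, so 42 becomes the root.
Insert 47: 47 > 42 → go right. Place as right child of 42.
Insert 45: 45 > 42 → go right; 45 < 47 → go left. Place as left child of 47.
Insert 40: 40 < 42 → go left. Place as left child of 42.
Insert 48: 48 > 42 → go right; 48 > 47 → go right. Place as right child of 47.
Insert 23: 23 < 42 → go left; 23 < 40 → go left. Place as left child of 40.
Insert 20: 20 < 42 → go left; 20 < 40 → go left; 20 < 23 → go left. Place as left child of 23.
Insert 52: 52 > 42 → go right; 52 > 47 → go right; 52 > 48 → go right. Place as right child of 48.
Insert 21: 21 < 42 → go left; 21 < 40 → go left; 21 < 23 → go left; 21 > 20 → go right. Place as right child of 20.
Insert 46: 46 > 42 → go right; 46 < 47 → go left; 46 > 45 → go right. Place as right child of 45.
Insert 31: 31 < 42 → go left; 31 < 40 → go left; 31 > 23 → go right. Place as right child of 23.
Insert 44: 44 > 42 → go right; 44 < 47 → go left; 44 < 45 → go left. Place as left child of 45.
Insert 28: 28 < 42 → go left; 28 < 40 → go left; 28 > 23 → go right; 28 < 31 → go left. Place as left child of 31.

Subtree rooted at 48 contains: 48, 52 — 2 nodes.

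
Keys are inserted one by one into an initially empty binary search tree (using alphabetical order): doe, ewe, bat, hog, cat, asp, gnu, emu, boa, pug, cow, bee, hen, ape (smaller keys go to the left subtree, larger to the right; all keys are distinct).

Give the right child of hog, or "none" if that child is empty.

pug

doe: root
ewe: right child of doe (depth 1)
bat: left child of doe (depth 1)
hog: right child of ewe (depth 2)
cat: right child of bat (depth 2)
asp: left child of bat (depth 2)
gnu: left child of hog (depth 3)
emu: left child of ewe (depth 2)
boa: left child of cat (depth 3)
pug: right child of hog (depth 3)
cow: right child of cat (depth 3)
bee: left child of boa (depth 4)
hen: right child of gnu (depth 4)
ape: left child of asp (depth 3)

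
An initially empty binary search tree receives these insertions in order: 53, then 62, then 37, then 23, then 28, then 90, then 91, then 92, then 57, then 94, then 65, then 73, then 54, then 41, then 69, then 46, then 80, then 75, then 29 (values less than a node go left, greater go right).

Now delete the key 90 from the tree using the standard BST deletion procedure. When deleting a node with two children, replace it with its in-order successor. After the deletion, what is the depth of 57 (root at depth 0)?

2

Resulting structure (node: left, right):
  53: L=37, R=62
  62: L=57, R=90
  37: L=23, R=41
  23: L=–, R=28
  28: L=–, R=29
  90: L=65, R=91
  91: L=–, R=92
  92: L=–, R=94
  57: L=54, R=–
  94: L=–, R=–
  65: L=–, R=73
  73: L=69, R=80
  54: L=–, R=–
  41: L=–, R=46
  69: L=–, R=–
  46: L=–, R=–
  80: L=75, R=–
  75: L=–, R=–
  29: L=–, R=–

Delete 90 (two children — replace with in-order successor).
After deletion, path to 57: 53 → 62 → 57.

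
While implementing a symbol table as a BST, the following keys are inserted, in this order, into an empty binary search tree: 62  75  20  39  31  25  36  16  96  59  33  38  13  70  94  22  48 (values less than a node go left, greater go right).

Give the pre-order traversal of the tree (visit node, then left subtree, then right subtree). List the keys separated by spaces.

Resulting structure (node: left, right):
  62: L=20, R=75
  75: L=70, R=96
  20: L=16, R=39
  39: L=31, R=59
  31: L=25, R=36
  25: L=22, R=–
  36: L=33, R=38
  16: L=13, R=–
  96: L=94, R=–
  59: L=48, R=–
  33: L=–, R=–
  38: L=–, R=–
  13: L=–, R=–
  70: L=–, R=–
  94: L=–, R=–
  22: L=–, R=–
  48: L=–, R=–

62 20 16 13 39 31 25 22 36 33 38 59 48 75 70 96 94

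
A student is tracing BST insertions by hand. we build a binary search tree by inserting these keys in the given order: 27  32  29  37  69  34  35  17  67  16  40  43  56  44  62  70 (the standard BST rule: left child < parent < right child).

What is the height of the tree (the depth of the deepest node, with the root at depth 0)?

27: root
32: right child of 27 (depth 1)
29: left child of 32 (depth 2)
37: right child of 32 (depth 2)
69: right child of 37 (depth 3)
34: left child of 37 (depth 3)
35: right child of 34 (depth 4)
17: left child of 27 (depth 1)
67: left child of 69 (depth 4)
16: left child of 17 (depth 2)
40: left child of 67 (depth 5)
43: right child of 40 (depth 6)
56: right child of 43 (depth 7)
44: left child of 56 (depth 8)
62: right child of 56 (depth 8)
70: right child of 69 (depth 4)

The deepest node is 44 at depth 8.

8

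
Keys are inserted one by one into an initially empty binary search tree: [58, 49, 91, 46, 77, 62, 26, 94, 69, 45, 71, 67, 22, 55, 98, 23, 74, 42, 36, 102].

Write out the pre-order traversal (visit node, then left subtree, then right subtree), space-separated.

58 49 46 26 22 23 45 42 36 55 91 77 62 69 67 71 74 94 98 102

58: root
49: left child of 58 (depth 1)
91: right child of 58 (depth 1)
46: left child of 49 (depth 2)
77: left child of 91 (depth 2)
62: left child of 77 (depth 3)
26: left child of 46 (depth 3)
94: right child of 91 (depth 2)
69: right child of 62 (depth 4)
45: right child of 26 (depth 4)
71: right child of 69 (depth 5)
67: left child of 69 (depth 5)
22: left child of 26 (depth 4)
55: right child of 49 (depth 2)
98: right child of 94 (depth 3)
23: right child of 22 (depth 5)
74: right child of 71 (depth 6)
42: left child of 45 (depth 5)
36: left child of 42 (depth 6)
102: right child of 98 (depth 4)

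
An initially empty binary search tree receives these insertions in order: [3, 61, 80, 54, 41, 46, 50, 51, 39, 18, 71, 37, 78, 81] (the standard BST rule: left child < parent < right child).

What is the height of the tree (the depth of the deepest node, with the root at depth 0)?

Insert 3: tree is empty, so 3 becomes the root.
Insert 61: 61 > 3 → go right. Place as right child of 3.
Insert 80: 80 > 3 → go right; 80 > 61 → go right. Place as right child of 61.
Insert 54: 54 > 3 → go right; 54 < 61 → go left. Place as left child of 61.
Insert 41: 41 > 3 → go right; 41 < 61 → go left; 41 < 54 → go left. Place as left child of 54.
Insert 46: 46 > 3 → go right; 46 < 61 → go left; 46 < 54 → go left; 46 > 41 → go right. Place as right child of 41.
Insert 50: 50 > 3 → go right; 50 < 61 → go left; 50 < 54 → go left; 50 > 41 → go right; 50 > 46 → go right. Place as right child of 46.
Insert 51: 51 > 3 → go right; 51 < 61 → go left; 51 < 54 → go left; 51 > 41 → go right; 51 > 46 → go right; 51 > 50 → go right. Place as right child of 50.
Insert 39: 39 > 3 → go right; 39 < 61 → go left; 39 < 54 → go left; 39 < 41 → go left. Place as left child of 41.
Insert 18: 18 > 3 → go right; 18 < 61 → go left; 18 < 54 → go left; 18 < 41 → go left; 18 < 39 → go left. Place as left child of 39.
Insert 71: 71 > 3 → go right; 71 > 61 → go right; 71 < 80 → go left. Place as left child of 80.
Insert 37: 37 > 3 → go right; 37 < 61 → go left; 37 < 54 → go left; 37 < 41 → go left; 37 < 39 → go left; 37 > 18 → go right. Place as right child of 18.
Insert 78: 78 > 3 → go right; 78 > 61 → go right; 78 < 80 → go left; 78 > 71 → go right. Place as right child of 71.
Insert 81: 81 > 3 → go right; 81 > 61 → go right; 81 > 80 → go right. Place as right child of 80.

The deepest node is 51 at depth 6.

6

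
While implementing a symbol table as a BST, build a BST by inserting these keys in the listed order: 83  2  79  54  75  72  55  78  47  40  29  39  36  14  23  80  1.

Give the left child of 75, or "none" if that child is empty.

72

Insert 83: tree is empty, so 83 becomes the root.
Insert 2: 2 < 83 → go left. Place as left child of 83.
Insert 79: 79 < 83 → go left; 79 > 2 → go right. Place as right child of 2.
Insert 54: 54 < 83 → go left; 54 > 2 → go right; 54 < 79 → go left. Place as left child of 79.
Insert 75: 75 < 83 → go left; 75 > 2 → go right; 75 < 79 → go left; 75 > 54 → go right. Place as right child of 54.
Insert 72: 72 < 83 → go left; 72 > 2 → go right; 72 < 79 → go left; 72 > 54 → go right; 72 < 75 → go left. Place as left child of 75.
Insert 55: 55 < 83 → go left; 55 > 2 → go right; 55 < 79 → go left; 55 > 54 → go right; 55 < 75 → go left; 55 < 72 → go left. Place as left child of 72.
Insert 78: 78 < 83 → go left; 78 > 2 → go right; 78 < 79 → go left; 78 > 54 → go right; 78 > 75 → go right. Place as right child of 75.
Insert 47: 47 < 83 → go left; 47 > 2 → go right; 47 < 79 → go left; 47 < 54 → go left. Place as left child of 54.
Insert 40: 40 < 83 → go left; 40 > 2 → go right; 40 < 79 → go left; 40 < 54 → go left; 40 < 47 → go left. Place as left child of 47.
Insert 29: 29 < 83 → go left; 29 > 2 → go right; 29 < 79 → go left; 29 < 54 → go left; 29 < 47 → go left; 29 < 40 → go left. Place as left child of 40.
Insert 39: 39 < 83 → go left; 39 > 2 → go right; 39 < 79 → go left; 39 < 54 → go left; 39 < 47 → go left; 39 < 40 → go left; 39 > 29 → go right. Place as right child of 29.
Insert 36: 36 < 83 → go left; 36 > 2 → go right; 36 < 79 → go left; 36 < 54 → go left; 36 < 47 → go left; 36 < 40 → go left; 36 > 29 → go right; 36 < 39 → go left. Place as left child of 39.
Insert 14: 14 < 83 → go left; 14 > 2 → go right; 14 < 79 → go left; 14 < 54 → go left; 14 < 47 → go left; 14 < 40 → go left; 14 < 29 → go left. Place as left child of 29.
Insert 23: 23 < 83 → go left; 23 > 2 → go right; 23 < 79 → go left; 23 < 54 → go left; 23 < 47 → go left; 23 < 40 → go left; 23 < 29 → go left; 23 > 14 → go right. Place as right child of 14.
Insert 80: 80 < 83 → go left; 80 > 2 → go right; 80 > 79 → go right. Place as right child of 79.
Insert 1: 1 < 83 → go left; 1 < 2 → go left. Place as left child of 2.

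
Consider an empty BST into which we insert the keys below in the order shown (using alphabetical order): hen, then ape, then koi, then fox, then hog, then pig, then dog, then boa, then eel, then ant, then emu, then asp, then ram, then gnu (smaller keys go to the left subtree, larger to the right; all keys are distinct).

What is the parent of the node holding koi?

hen

Insert hen: tree is empty, so hen becomes the root.
Insert ape: ape < hen → go left. Place as left child of hen.
Insert koi: koi > hen → go right. Place as right child of hen.
Insert fox: fox < hen → go left; fox > ape → go right. Place as right child of ape.
Insert hog: hog > hen → go right; hog < koi → go left. Place as left child of koi.
Insert pig: pig > hen → go right; pig > koi → go right. Place as right child of koi.
Insert dog: dog < hen → go left; dog > ape → go right; dog < fox → go left. Place as left child of fox.
Insert boa: boa < hen → go left; boa > ape → go right; boa < fox → go left; boa < dog → go left. Place as left child of dog.
Insert eel: eel < hen → go left; eel > ape → go right; eel < fox → go left; eel > dog → go right. Place as right child of dog.
Insert ant: ant < hen → go left; ant < ape → go left. Place as left child of ape.
Insert emu: emu < hen → go left; emu > ape → go right; emu < fox → go left; emu > dog → go right; emu > eel → go right. Place as right child of eel.
Insert asp: asp < hen → go left; asp > ape → go right; asp < fox → go left; asp < dog → go left; asp < boa → go left. Place as left child of boa.
Insert ram: ram > hen → go right; ram > koi → go right; ram > pig → go right. Place as right child of pig.
Insert gnu: gnu < hen → go left; gnu > ape → go right; gnu > fox → go right. Place as right child of fox.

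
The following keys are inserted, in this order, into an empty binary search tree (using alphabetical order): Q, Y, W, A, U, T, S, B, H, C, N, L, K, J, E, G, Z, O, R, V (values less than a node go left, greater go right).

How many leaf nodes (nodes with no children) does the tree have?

Insert Q: tree is empty, so Q becomes the root.
Insert Y: Y > Q → go right. Place as right child of Q.
Insert W: W > Q → go right; W < Y → go left. Place as left child of Y.
Insert A: A < Q → go left. Place as left child of Q.
Insert U: U > Q → go right; U < Y → go left; U < W → go left. Place as left child of W.
Insert T: T > Q → go right; T < Y → go left; T < W → go left; T < U → go left. Place as left child of U.
Insert S: S > Q → go right; S < Y → go left; S < W → go left; S < U → go left; S < T → go left. Place as left child of T.
Insert B: B < Q → go left; B > A → go right. Place as right child of A.
Insert H: H < Q → go left; H > A → go right; H > B → go right. Place as right child of B.
Insert C: C < Q → go left; C > A → go right; C > B → go right; C < H → go left. Place as left child of H.
Insert N: N < Q → go left; N > A → go right; N > B → go right; N > H → go right. Place as right child of H.
Insert L: L < Q → go left; L > A → go right; L > B → go right; L > H → go right; L < N → go left. Place as left child of N.
Insert K: K < Q → go left; K > A → go right; K > B → go right; K > H → go right; K < N → go left; K < L → go left. Place as left child of L.
Insert J: J < Q → go left; J > A → go right; J > B → go right; J > H → go right; J < N → go left; J < L → go left; J < K → go left. Place as left child of K.
Insert E: E < Q → go left; E > A → go right; E > B → go right; E < H → go left; E > C → go right. Place as right child of C.
Insert G: G < Q → go left; G > A → go right; G > B → go right; G < H → go left; G > C → go right; G > E → go right. Place as right child of E.
Insert Z: Z > Q → go right; Z > Y → go right. Place as right child of Y.
Insert O: O < Q → go left; O > A → go right; O > B → go right; O > H → go right; O > N → go right. Place as right child of N.
Insert R: R > Q → go right; R < Y → go left; R < W → go left; R < U → go left; R < T → go left; R < S → go left. Place as left child of S.
Insert V: V > Q → go right; V < Y → go left; V < W → go left; V > U → go right. Place as right child of U.

Leaves: G, J, O, R, V, Z — 6 in total.

6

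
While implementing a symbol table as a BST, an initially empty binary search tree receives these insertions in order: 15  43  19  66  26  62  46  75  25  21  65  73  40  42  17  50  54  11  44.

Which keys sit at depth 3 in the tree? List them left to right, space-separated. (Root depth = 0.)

17 26 62 75

Resulting structure (node: left, right):
  15: L=11, R=43
  43: L=19, R=66
  19: L=17, R=26
  66: L=62, R=75
  26: L=25, R=40
  62: L=46, R=65
  46: L=44, R=50
  75: L=73, R=–
  25: L=21, R=–
  21: L=–, R=–
  65: L=–, R=–
  73: L=–, R=–
  40: L=–, R=42
  42: L=–, R=–
  17: L=–, R=–
  50: L=–, R=54
  54: L=–, R=–
  11: L=–, R=–
  44: L=–, R=–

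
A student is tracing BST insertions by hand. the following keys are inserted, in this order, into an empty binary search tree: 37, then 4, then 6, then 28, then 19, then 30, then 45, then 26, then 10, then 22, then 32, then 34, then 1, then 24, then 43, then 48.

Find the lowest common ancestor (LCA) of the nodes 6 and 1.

37: root
4: left child of 37 (depth 1)
6: right child of 4 (depth 2)
28: right child of 6 (depth 3)
19: left child of 28 (depth 4)
30: right child of 28 (depth 4)
45: right child of 37 (depth 1)
26: right child of 19 (depth 5)
10: left child of 19 (depth 5)
22: left child of 26 (depth 6)
32: right child of 30 (depth 5)
34: right child of 32 (depth 6)
1: left child of 4 (depth 2)
24: right child of 22 (depth 7)
43: left child of 45 (depth 2)
48: right child of 45 (depth 2)

Path to 6: 37 → 4 → 6
Path to 1: 37 → 4 → 1
The paths share a prefix ending at 4, then split left and right.

4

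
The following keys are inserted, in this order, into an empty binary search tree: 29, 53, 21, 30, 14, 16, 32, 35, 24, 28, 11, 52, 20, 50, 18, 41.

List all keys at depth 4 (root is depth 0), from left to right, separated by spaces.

Resulting structure (node: left, right):
  29: L=21, R=53
  53: L=30, R=–
  21: L=14, R=24
  30: L=–, R=32
  14: L=11, R=16
  16: L=–, R=20
  32: L=–, R=35
  35: L=–, R=52
  24: L=–, R=28
  28: L=–, R=–
  11: L=–, R=–
  52: L=50, R=–
  20: L=18, R=–
  50: L=41, R=–
  18: L=–, R=–
  41: L=–, R=–

20 35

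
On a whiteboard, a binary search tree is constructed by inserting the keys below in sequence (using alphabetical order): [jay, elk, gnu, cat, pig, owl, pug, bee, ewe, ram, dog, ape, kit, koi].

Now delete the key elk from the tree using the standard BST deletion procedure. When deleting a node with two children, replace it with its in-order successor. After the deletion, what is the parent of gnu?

ewe

jay: root
elk: left child of jay (depth 1)
gnu: right child of elk (depth 2)
cat: left child of elk (depth 2)
pig: right child of jay (depth 1)
owl: left child of pig (depth 2)
pug: right child of pig (depth 2)
bee: left child of cat (depth 3)
ewe: left child of gnu (depth 3)
ram: right child of pug (depth 3)
dog: right child of cat (depth 3)
ape: left child of bee (depth 4)
kit: left child of owl (depth 3)
koi: right child of kit (depth 4)

Delete elk (two children — replace with in-order successor).
After deletion, gnu's parent is ewe.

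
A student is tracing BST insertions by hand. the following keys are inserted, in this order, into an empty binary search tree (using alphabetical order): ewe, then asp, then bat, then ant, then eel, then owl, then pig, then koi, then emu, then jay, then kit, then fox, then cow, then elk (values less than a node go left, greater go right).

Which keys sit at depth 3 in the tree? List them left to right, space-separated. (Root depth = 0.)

Insert ewe: tree is empty, so ewe becomes the root.
Insert asp: asp < ewe → go left. Place as left child of ewe.
Insert bat: bat < ewe → go left; bat > asp → go right. Place as right child of asp.
Insert ant: ant < ewe → go left; ant < asp → go left. Place as left child of asp.
Insert eel: eel < ewe → go left; eel > asp → go right; eel > bat → go right. Place as right child of bat.
Insert owl: owl > ewe → go right. Place as right child of ewe.
Insert pig: pig > ewe → go right; pig > owl → go right. Place as right child of owl.
Insert koi: koi > ewe → go right; koi < owl → go left. Place as left child of owl.
Insert emu: emu < ewe → go left; emu > asp → go right; emu > bat → go right; emu > eel → go right. Place as right child of eel.
Insert jay: jay > ewe → go right; jay < owl → go left; jay < koi → go left. Place as left child of koi.
Insert kit: kit > ewe → go right; kit < owl → go left; kit < koi → go left; kit > jay → go right. Place as right child of jay.
Insert fox: fox > ewe → go right; fox < owl → go left; fox < koi → go left; fox < jay → go left. Place as left child of jay.
Insert cow: cow < ewe → go left; cow > asp → go right; cow > bat → go right; cow < eel → go left. Place as left child of eel.
Insert elk: elk < ewe → go left; elk > asp → go right; elk > bat → go right; elk > eel → go right; elk < emu → go left. Place as left child of emu.

eel jay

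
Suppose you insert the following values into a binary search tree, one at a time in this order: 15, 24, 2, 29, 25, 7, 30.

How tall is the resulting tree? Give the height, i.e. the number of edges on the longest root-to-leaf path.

Resulting structure (node: left, right):
  15: L=2, R=24
  24: L=–, R=29
  2: L=–, R=7
  29: L=25, R=30
  25: L=–, R=–
  7: L=–, R=–
  30: L=–, R=–

The deepest node is 25 at depth 3.

3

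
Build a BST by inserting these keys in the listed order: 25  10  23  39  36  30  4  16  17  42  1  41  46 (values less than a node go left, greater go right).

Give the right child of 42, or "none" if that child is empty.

46

Insert 25: tree is empty, so 25 becomes the root.
Insert 10: 10 < 25 → go left. Place as left child of 25.
Insert 23: 23 < 25 → go left; 23 > 10 → go right. Place as right child of 10.
Insert 39: 39 > 25 → go right. Place as right child of 25.
Insert 36: 36 > 25 → go right; 36 < 39 → go left. Place as left child of 39.
Insert 30: 30 > 25 → go right; 30 < 39 → go left; 30 < 36 → go left. Place as left child of 36.
Insert 4: 4 < 25 → go left; 4 < 10 → go left. Place as left child of 10.
Insert 16: 16 < 25 → go left; 16 > 10 → go right; 16 < 23 → go left. Place as left child of 23.
Insert 17: 17 < 25 → go left; 17 > 10 → go right; 17 < 23 → go left; 17 > 16 → go right. Place as right child of 16.
Insert 42: 42 > 25 → go right; 42 > 39 → go right. Place as right child of 39.
Insert 1: 1 < 25 → go left; 1 < 10 → go left; 1 < 4 → go left. Place as left child of 4.
Insert 41: 41 > 25 → go right; 41 > 39 → go right; 41 < 42 → go left. Place as left child of 42.
Insert 46: 46 > 25 → go right; 46 > 39 → go right; 46 > 42 → go right. Place as right child of 42.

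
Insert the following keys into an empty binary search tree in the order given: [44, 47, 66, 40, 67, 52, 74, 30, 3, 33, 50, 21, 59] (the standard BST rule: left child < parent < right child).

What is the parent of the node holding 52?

Resulting structure (node: left, right):
  44: L=40, R=47
  47: L=–, R=66
  66: L=52, R=67
  40: L=30, R=–
  67: L=–, R=74
  52: L=50, R=59
  74: L=–, R=–
  30: L=3, R=33
  3: L=–, R=21
  33: L=–, R=–
  50: L=–, R=–
  21: L=–, R=–
  59: L=–, R=–

66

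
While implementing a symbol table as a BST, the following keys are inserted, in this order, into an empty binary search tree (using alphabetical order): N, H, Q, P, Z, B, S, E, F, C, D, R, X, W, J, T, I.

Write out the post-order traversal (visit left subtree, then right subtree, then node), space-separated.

D C F E B I J H P R T W X S Z Q N

N: root
H: left child of N (depth 1)
Q: right child of N (depth 1)
P: left child of Q (depth 2)
Z: right child of Q (depth 2)
B: left child of H (depth 2)
S: left child of Z (depth 3)
E: right child of B (depth 3)
F: right child of E (depth 4)
C: left child of E (depth 4)
D: right child of C (depth 5)
R: left child of S (depth 4)
X: right child of S (depth 4)
W: left child of X (depth 5)
J: right child of H (depth 2)
T: left child of W (depth 6)
I: left child of J (depth 3)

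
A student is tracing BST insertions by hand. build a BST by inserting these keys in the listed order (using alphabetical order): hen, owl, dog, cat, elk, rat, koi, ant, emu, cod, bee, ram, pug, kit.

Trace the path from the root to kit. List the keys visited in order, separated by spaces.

Insert hen: tree is empty, so hen becomes the root.
Insert owl: owl > hen → go right. Place as right child of hen.
Insert dog: dog < hen → go left. Place as left child of hen.
Insert cat: cat < hen → go left; cat < dog → go left. Place as left child of dog.
Insert elk: elk < hen → go left; elk > dog → go right. Place as right child of dog.
Insert rat: rat > hen → go right; rat > owl → go right. Place as right child of owl.
Insert koi: koi > hen → go right; koi < owl → go left. Place as left child of owl.
Insert ant: ant < hen → go left; ant < dog → go left; ant < cat → go left. Place as left child of cat.
Insert emu: emu < hen → go left; emu > dog → go right; emu > elk → go right. Place as right child of elk.
Insert cod: cod < hen → go left; cod < dog → go left; cod > cat → go right. Place as right child of cat.
Insert bee: bee < hen → go left; bee < dog → go left; bee < cat → go left; bee > ant → go right. Place as right child of ant.
Insert ram: ram > hen → go right; ram > owl → go right; ram < rat → go left. Place as left child of rat.
Insert pug: pug > hen → go right; pug > owl → go right; pug < rat → go left; pug < ram → go left. Place as left child of ram.
Insert kit: kit > hen → go right; kit < owl → go left; kit < koi → go left. Place as left child of koi.

hen owl koi kit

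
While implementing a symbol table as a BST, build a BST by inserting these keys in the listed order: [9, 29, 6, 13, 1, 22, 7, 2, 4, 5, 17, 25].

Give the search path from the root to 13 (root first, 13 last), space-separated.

9 29 13

Insert 9: tree is empty, so 9 becomes the root.
Insert 29: 29 > 9 → go right. Place as right child of 9.
Insert 6: 6 < 9 → go left. Place as left child of 9.
Insert 13: 13 > 9 → go right; 13 < 29 → go left. Place as left child of 29.
Insert 1: 1 < 9 → go left; 1 < 6 → go left. Place as left child of 6.
Insert 22: 22 > 9 → go right; 22 < 29 → go left; 22 > 13 → go right. Place as right child of 13.
Insert 7: 7 < 9 → go left; 7 > 6 → go right. Place as right child of 6.
Insert 2: 2 < 9 → go left; 2 < 6 → go left; 2 > 1 → go right. Place as right child of 1.
Insert 4: 4 < 9 → go left; 4 < 6 → go left; 4 > 1 → go right; 4 > 2 → go right. Place as right child of 2.
Insert 5: 5 < 9 → go left; 5 < 6 → go left; 5 > 1 → go right; 5 > 2 → go right; 5 > 4 → go right. Place as right child of 4.
Insert 17: 17 > 9 → go right; 17 < 29 → go left; 17 > 13 → go right; 17 < 22 → go left. Place as left child of 22.
Insert 25: 25 > 9 → go right; 25 < 29 → go left; 25 > 13 → go right; 25 > 22 → go right. Place as right child of 22.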